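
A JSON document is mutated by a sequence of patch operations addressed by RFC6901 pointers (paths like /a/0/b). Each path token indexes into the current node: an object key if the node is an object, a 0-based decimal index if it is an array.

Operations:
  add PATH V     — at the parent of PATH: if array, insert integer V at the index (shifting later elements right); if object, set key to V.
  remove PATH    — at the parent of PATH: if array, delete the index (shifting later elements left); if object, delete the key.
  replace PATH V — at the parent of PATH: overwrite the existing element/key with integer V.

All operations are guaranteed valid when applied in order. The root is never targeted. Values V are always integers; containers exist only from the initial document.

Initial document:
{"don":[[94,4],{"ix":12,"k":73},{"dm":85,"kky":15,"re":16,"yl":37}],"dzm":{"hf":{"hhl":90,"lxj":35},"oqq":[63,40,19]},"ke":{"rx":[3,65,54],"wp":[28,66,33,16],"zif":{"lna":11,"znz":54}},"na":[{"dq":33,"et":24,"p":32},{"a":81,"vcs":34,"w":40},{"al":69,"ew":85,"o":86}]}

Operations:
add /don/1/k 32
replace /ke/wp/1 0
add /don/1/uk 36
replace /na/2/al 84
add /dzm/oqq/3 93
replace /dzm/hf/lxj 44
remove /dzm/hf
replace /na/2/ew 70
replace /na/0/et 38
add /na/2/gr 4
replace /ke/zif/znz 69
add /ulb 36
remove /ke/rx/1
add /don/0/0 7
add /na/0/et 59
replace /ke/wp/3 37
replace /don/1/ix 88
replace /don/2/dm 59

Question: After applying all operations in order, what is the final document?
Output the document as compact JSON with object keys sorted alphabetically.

After op 1 (add /don/1/k 32): {"don":[[94,4],{"ix":12,"k":32},{"dm":85,"kky":15,"re":16,"yl":37}],"dzm":{"hf":{"hhl":90,"lxj":35},"oqq":[63,40,19]},"ke":{"rx":[3,65,54],"wp":[28,66,33,16],"zif":{"lna":11,"znz":54}},"na":[{"dq":33,"et":24,"p":32},{"a":81,"vcs":34,"w":40},{"al":69,"ew":85,"o":86}]}
After op 2 (replace /ke/wp/1 0): {"don":[[94,4],{"ix":12,"k":32},{"dm":85,"kky":15,"re":16,"yl":37}],"dzm":{"hf":{"hhl":90,"lxj":35},"oqq":[63,40,19]},"ke":{"rx":[3,65,54],"wp":[28,0,33,16],"zif":{"lna":11,"znz":54}},"na":[{"dq":33,"et":24,"p":32},{"a":81,"vcs":34,"w":40},{"al":69,"ew":85,"o":86}]}
After op 3 (add /don/1/uk 36): {"don":[[94,4],{"ix":12,"k":32,"uk":36},{"dm":85,"kky":15,"re":16,"yl":37}],"dzm":{"hf":{"hhl":90,"lxj":35},"oqq":[63,40,19]},"ke":{"rx":[3,65,54],"wp":[28,0,33,16],"zif":{"lna":11,"znz":54}},"na":[{"dq":33,"et":24,"p":32},{"a":81,"vcs":34,"w":40},{"al":69,"ew":85,"o":86}]}
After op 4 (replace /na/2/al 84): {"don":[[94,4],{"ix":12,"k":32,"uk":36},{"dm":85,"kky":15,"re":16,"yl":37}],"dzm":{"hf":{"hhl":90,"lxj":35},"oqq":[63,40,19]},"ke":{"rx":[3,65,54],"wp":[28,0,33,16],"zif":{"lna":11,"znz":54}},"na":[{"dq":33,"et":24,"p":32},{"a":81,"vcs":34,"w":40},{"al":84,"ew":85,"o":86}]}
After op 5 (add /dzm/oqq/3 93): {"don":[[94,4],{"ix":12,"k":32,"uk":36},{"dm":85,"kky":15,"re":16,"yl":37}],"dzm":{"hf":{"hhl":90,"lxj":35},"oqq":[63,40,19,93]},"ke":{"rx":[3,65,54],"wp":[28,0,33,16],"zif":{"lna":11,"znz":54}},"na":[{"dq":33,"et":24,"p":32},{"a":81,"vcs":34,"w":40},{"al":84,"ew":85,"o":86}]}
After op 6 (replace /dzm/hf/lxj 44): {"don":[[94,4],{"ix":12,"k":32,"uk":36},{"dm":85,"kky":15,"re":16,"yl":37}],"dzm":{"hf":{"hhl":90,"lxj":44},"oqq":[63,40,19,93]},"ke":{"rx":[3,65,54],"wp":[28,0,33,16],"zif":{"lna":11,"znz":54}},"na":[{"dq":33,"et":24,"p":32},{"a":81,"vcs":34,"w":40},{"al":84,"ew":85,"o":86}]}
After op 7 (remove /dzm/hf): {"don":[[94,4],{"ix":12,"k":32,"uk":36},{"dm":85,"kky":15,"re":16,"yl":37}],"dzm":{"oqq":[63,40,19,93]},"ke":{"rx":[3,65,54],"wp":[28,0,33,16],"zif":{"lna":11,"znz":54}},"na":[{"dq":33,"et":24,"p":32},{"a":81,"vcs":34,"w":40},{"al":84,"ew":85,"o":86}]}
After op 8 (replace /na/2/ew 70): {"don":[[94,4],{"ix":12,"k":32,"uk":36},{"dm":85,"kky":15,"re":16,"yl":37}],"dzm":{"oqq":[63,40,19,93]},"ke":{"rx":[3,65,54],"wp":[28,0,33,16],"zif":{"lna":11,"znz":54}},"na":[{"dq":33,"et":24,"p":32},{"a":81,"vcs":34,"w":40},{"al":84,"ew":70,"o":86}]}
After op 9 (replace /na/0/et 38): {"don":[[94,4],{"ix":12,"k":32,"uk":36},{"dm":85,"kky":15,"re":16,"yl":37}],"dzm":{"oqq":[63,40,19,93]},"ke":{"rx":[3,65,54],"wp":[28,0,33,16],"zif":{"lna":11,"znz":54}},"na":[{"dq":33,"et":38,"p":32},{"a":81,"vcs":34,"w":40},{"al":84,"ew":70,"o":86}]}
After op 10 (add /na/2/gr 4): {"don":[[94,4],{"ix":12,"k":32,"uk":36},{"dm":85,"kky":15,"re":16,"yl":37}],"dzm":{"oqq":[63,40,19,93]},"ke":{"rx":[3,65,54],"wp":[28,0,33,16],"zif":{"lna":11,"znz":54}},"na":[{"dq":33,"et":38,"p":32},{"a":81,"vcs":34,"w":40},{"al":84,"ew":70,"gr":4,"o":86}]}
After op 11 (replace /ke/zif/znz 69): {"don":[[94,4],{"ix":12,"k":32,"uk":36},{"dm":85,"kky":15,"re":16,"yl":37}],"dzm":{"oqq":[63,40,19,93]},"ke":{"rx":[3,65,54],"wp":[28,0,33,16],"zif":{"lna":11,"znz":69}},"na":[{"dq":33,"et":38,"p":32},{"a":81,"vcs":34,"w":40},{"al":84,"ew":70,"gr":4,"o":86}]}
After op 12 (add /ulb 36): {"don":[[94,4],{"ix":12,"k":32,"uk":36},{"dm":85,"kky":15,"re":16,"yl":37}],"dzm":{"oqq":[63,40,19,93]},"ke":{"rx":[3,65,54],"wp":[28,0,33,16],"zif":{"lna":11,"znz":69}},"na":[{"dq":33,"et":38,"p":32},{"a":81,"vcs":34,"w":40},{"al":84,"ew":70,"gr":4,"o":86}],"ulb":36}
After op 13 (remove /ke/rx/1): {"don":[[94,4],{"ix":12,"k":32,"uk":36},{"dm":85,"kky":15,"re":16,"yl":37}],"dzm":{"oqq":[63,40,19,93]},"ke":{"rx":[3,54],"wp":[28,0,33,16],"zif":{"lna":11,"znz":69}},"na":[{"dq":33,"et":38,"p":32},{"a":81,"vcs":34,"w":40},{"al":84,"ew":70,"gr":4,"o":86}],"ulb":36}
After op 14 (add /don/0/0 7): {"don":[[7,94,4],{"ix":12,"k":32,"uk":36},{"dm":85,"kky":15,"re":16,"yl":37}],"dzm":{"oqq":[63,40,19,93]},"ke":{"rx":[3,54],"wp":[28,0,33,16],"zif":{"lna":11,"znz":69}},"na":[{"dq":33,"et":38,"p":32},{"a":81,"vcs":34,"w":40},{"al":84,"ew":70,"gr":4,"o":86}],"ulb":36}
After op 15 (add /na/0/et 59): {"don":[[7,94,4],{"ix":12,"k":32,"uk":36},{"dm":85,"kky":15,"re":16,"yl":37}],"dzm":{"oqq":[63,40,19,93]},"ke":{"rx":[3,54],"wp":[28,0,33,16],"zif":{"lna":11,"znz":69}},"na":[{"dq":33,"et":59,"p":32},{"a":81,"vcs":34,"w":40},{"al":84,"ew":70,"gr":4,"o":86}],"ulb":36}
After op 16 (replace /ke/wp/3 37): {"don":[[7,94,4],{"ix":12,"k":32,"uk":36},{"dm":85,"kky":15,"re":16,"yl":37}],"dzm":{"oqq":[63,40,19,93]},"ke":{"rx":[3,54],"wp":[28,0,33,37],"zif":{"lna":11,"znz":69}},"na":[{"dq":33,"et":59,"p":32},{"a":81,"vcs":34,"w":40},{"al":84,"ew":70,"gr":4,"o":86}],"ulb":36}
After op 17 (replace /don/1/ix 88): {"don":[[7,94,4],{"ix":88,"k":32,"uk":36},{"dm":85,"kky":15,"re":16,"yl":37}],"dzm":{"oqq":[63,40,19,93]},"ke":{"rx":[3,54],"wp":[28,0,33,37],"zif":{"lna":11,"znz":69}},"na":[{"dq":33,"et":59,"p":32},{"a":81,"vcs":34,"w":40},{"al":84,"ew":70,"gr":4,"o":86}],"ulb":36}
After op 18 (replace /don/2/dm 59): {"don":[[7,94,4],{"ix":88,"k":32,"uk":36},{"dm":59,"kky":15,"re":16,"yl":37}],"dzm":{"oqq":[63,40,19,93]},"ke":{"rx":[3,54],"wp":[28,0,33,37],"zif":{"lna":11,"znz":69}},"na":[{"dq":33,"et":59,"p":32},{"a":81,"vcs":34,"w":40},{"al":84,"ew":70,"gr":4,"o":86}],"ulb":36}

Answer: {"don":[[7,94,4],{"ix":88,"k":32,"uk":36},{"dm":59,"kky":15,"re":16,"yl":37}],"dzm":{"oqq":[63,40,19,93]},"ke":{"rx":[3,54],"wp":[28,0,33,37],"zif":{"lna":11,"znz":69}},"na":[{"dq":33,"et":59,"p":32},{"a":81,"vcs":34,"w":40},{"al":84,"ew":70,"gr":4,"o":86}],"ulb":36}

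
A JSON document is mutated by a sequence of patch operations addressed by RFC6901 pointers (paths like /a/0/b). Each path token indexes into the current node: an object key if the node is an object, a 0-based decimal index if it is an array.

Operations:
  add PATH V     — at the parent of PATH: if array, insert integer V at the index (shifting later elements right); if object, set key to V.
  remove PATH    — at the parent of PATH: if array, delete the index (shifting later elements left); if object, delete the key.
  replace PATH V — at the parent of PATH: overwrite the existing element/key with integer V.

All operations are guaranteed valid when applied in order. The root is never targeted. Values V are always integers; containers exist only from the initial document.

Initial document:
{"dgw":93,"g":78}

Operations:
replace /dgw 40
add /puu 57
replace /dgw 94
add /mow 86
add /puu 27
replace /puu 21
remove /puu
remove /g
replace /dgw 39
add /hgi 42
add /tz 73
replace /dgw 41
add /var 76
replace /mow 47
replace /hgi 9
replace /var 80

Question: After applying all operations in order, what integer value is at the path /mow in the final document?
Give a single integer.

Answer: 47

Derivation:
After op 1 (replace /dgw 40): {"dgw":40,"g":78}
After op 2 (add /puu 57): {"dgw":40,"g":78,"puu":57}
After op 3 (replace /dgw 94): {"dgw":94,"g":78,"puu":57}
After op 4 (add /mow 86): {"dgw":94,"g":78,"mow":86,"puu":57}
After op 5 (add /puu 27): {"dgw":94,"g":78,"mow":86,"puu":27}
After op 6 (replace /puu 21): {"dgw":94,"g":78,"mow":86,"puu":21}
After op 7 (remove /puu): {"dgw":94,"g":78,"mow":86}
After op 8 (remove /g): {"dgw":94,"mow":86}
After op 9 (replace /dgw 39): {"dgw":39,"mow":86}
After op 10 (add /hgi 42): {"dgw":39,"hgi":42,"mow":86}
After op 11 (add /tz 73): {"dgw":39,"hgi":42,"mow":86,"tz":73}
After op 12 (replace /dgw 41): {"dgw":41,"hgi":42,"mow":86,"tz":73}
After op 13 (add /var 76): {"dgw":41,"hgi":42,"mow":86,"tz":73,"var":76}
After op 14 (replace /mow 47): {"dgw":41,"hgi":42,"mow":47,"tz":73,"var":76}
After op 15 (replace /hgi 9): {"dgw":41,"hgi":9,"mow":47,"tz":73,"var":76}
After op 16 (replace /var 80): {"dgw":41,"hgi":9,"mow":47,"tz":73,"var":80}
Value at /mow: 47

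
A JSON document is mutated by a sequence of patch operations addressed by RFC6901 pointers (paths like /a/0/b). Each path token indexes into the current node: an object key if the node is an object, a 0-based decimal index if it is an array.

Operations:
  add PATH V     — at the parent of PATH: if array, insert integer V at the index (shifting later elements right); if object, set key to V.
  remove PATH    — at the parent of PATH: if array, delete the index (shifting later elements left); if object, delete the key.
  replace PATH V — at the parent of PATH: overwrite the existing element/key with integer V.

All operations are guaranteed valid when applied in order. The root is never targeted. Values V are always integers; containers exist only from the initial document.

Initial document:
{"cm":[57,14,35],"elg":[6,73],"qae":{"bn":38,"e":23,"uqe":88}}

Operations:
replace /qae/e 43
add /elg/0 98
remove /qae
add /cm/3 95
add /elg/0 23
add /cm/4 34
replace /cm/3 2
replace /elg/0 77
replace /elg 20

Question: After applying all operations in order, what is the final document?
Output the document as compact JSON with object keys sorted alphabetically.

Answer: {"cm":[57,14,35,2,34],"elg":20}

Derivation:
After op 1 (replace /qae/e 43): {"cm":[57,14,35],"elg":[6,73],"qae":{"bn":38,"e":43,"uqe":88}}
After op 2 (add /elg/0 98): {"cm":[57,14,35],"elg":[98,6,73],"qae":{"bn":38,"e":43,"uqe":88}}
After op 3 (remove /qae): {"cm":[57,14,35],"elg":[98,6,73]}
After op 4 (add /cm/3 95): {"cm":[57,14,35,95],"elg":[98,6,73]}
After op 5 (add /elg/0 23): {"cm":[57,14,35,95],"elg":[23,98,6,73]}
After op 6 (add /cm/4 34): {"cm":[57,14,35,95,34],"elg":[23,98,6,73]}
After op 7 (replace /cm/3 2): {"cm":[57,14,35,2,34],"elg":[23,98,6,73]}
After op 8 (replace /elg/0 77): {"cm":[57,14,35,2,34],"elg":[77,98,6,73]}
After op 9 (replace /elg 20): {"cm":[57,14,35,2,34],"elg":20}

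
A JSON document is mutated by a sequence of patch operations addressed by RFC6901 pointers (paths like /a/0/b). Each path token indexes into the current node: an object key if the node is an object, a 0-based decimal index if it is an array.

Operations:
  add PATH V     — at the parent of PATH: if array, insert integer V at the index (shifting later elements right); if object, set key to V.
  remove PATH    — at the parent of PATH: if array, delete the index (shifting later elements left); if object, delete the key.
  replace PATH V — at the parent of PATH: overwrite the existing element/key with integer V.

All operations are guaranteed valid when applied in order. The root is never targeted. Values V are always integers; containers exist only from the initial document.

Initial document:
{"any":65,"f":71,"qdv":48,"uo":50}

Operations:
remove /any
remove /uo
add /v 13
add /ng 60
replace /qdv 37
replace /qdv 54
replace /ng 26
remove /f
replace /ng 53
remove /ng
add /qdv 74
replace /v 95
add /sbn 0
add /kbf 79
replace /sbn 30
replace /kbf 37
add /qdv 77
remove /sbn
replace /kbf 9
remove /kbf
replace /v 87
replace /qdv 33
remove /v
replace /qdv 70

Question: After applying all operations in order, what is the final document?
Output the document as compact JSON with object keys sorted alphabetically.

Answer: {"qdv":70}

Derivation:
After op 1 (remove /any): {"f":71,"qdv":48,"uo":50}
After op 2 (remove /uo): {"f":71,"qdv":48}
After op 3 (add /v 13): {"f":71,"qdv":48,"v":13}
After op 4 (add /ng 60): {"f":71,"ng":60,"qdv":48,"v":13}
After op 5 (replace /qdv 37): {"f":71,"ng":60,"qdv":37,"v":13}
After op 6 (replace /qdv 54): {"f":71,"ng":60,"qdv":54,"v":13}
After op 7 (replace /ng 26): {"f":71,"ng":26,"qdv":54,"v":13}
After op 8 (remove /f): {"ng":26,"qdv":54,"v":13}
After op 9 (replace /ng 53): {"ng":53,"qdv":54,"v":13}
After op 10 (remove /ng): {"qdv":54,"v":13}
After op 11 (add /qdv 74): {"qdv":74,"v":13}
After op 12 (replace /v 95): {"qdv":74,"v":95}
After op 13 (add /sbn 0): {"qdv":74,"sbn":0,"v":95}
After op 14 (add /kbf 79): {"kbf":79,"qdv":74,"sbn":0,"v":95}
After op 15 (replace /sbn 30): {"kbf":79,"qdv":74,"sbn":30,"v":95}
After op 16 (replace /kbf 37): {"kbf":37,"qdv":74,"sbn":30,"v":95}
After op 17 (add /qdv 77): {"kbf":37,"qdv":77,"sbn":30,"v":95}
After op 18 (remove /sbn): {"kbf":37,"qdv":77,"v":95}
After op 19 (replace /kbf 9): {"kbf":9,"qdv":77,"v":95}
After op 20 (remove /kbf): {"qdv":77,"v":95}
After op 21 (replace /v 87): {"qdv":77,"v":87}
After op 22 (replace /qdv 33): {"qdv":33,"v":87}
After op 23 (remove /v): {"qdv":33}
After op 24 (replace /qdv 70): {"qdv":70}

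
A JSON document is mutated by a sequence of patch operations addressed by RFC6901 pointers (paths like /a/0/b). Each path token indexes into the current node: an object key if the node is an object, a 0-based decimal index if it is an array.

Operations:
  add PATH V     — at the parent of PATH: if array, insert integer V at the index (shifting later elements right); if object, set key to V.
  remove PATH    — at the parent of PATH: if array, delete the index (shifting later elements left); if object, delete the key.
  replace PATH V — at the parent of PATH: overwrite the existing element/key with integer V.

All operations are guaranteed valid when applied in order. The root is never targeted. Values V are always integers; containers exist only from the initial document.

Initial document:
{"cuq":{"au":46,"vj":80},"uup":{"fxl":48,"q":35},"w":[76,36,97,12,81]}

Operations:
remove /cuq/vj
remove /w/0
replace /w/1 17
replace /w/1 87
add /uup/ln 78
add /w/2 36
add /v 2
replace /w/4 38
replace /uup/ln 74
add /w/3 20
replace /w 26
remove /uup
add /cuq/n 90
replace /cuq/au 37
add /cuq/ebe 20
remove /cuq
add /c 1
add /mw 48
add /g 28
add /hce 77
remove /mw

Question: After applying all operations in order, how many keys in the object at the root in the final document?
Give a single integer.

After op 1 (remove /cuq/vj): {"cuq":{"au":46},"uup":{"fxl":48,"q":35},"w":[76,36,97,12,81]}
After op 2 (remove /w/0): {"cuq":{"au":46},"uup":{"fxl":48,"q":35},"w":[36,97,12,81]}
After op 3 (replace /w/1 17): {"cuq":{"au":46},"uup":{"fxl":48,"q":35},"w":[36,17,12,81]}
After op 4 (replace /w/1 87): {"cuq":{"au":46},"uup":{"fxl":48,"q":35},"w":[36,87,12,81]}
After op 5 (add /uup/ln 78): {"cuq":{"au":46},"uup":{"fxl":48,"ln":78,"q":35},"w":[36,87,12,81]}
After op 6 (add /w/2 36): {"cuq":{"au":46},"uup":{"fxl":48,"ln":78,"q":35},"w":[36,87,36,12,81]}
After op 7 (add /v 2): {"cuq":{"au":46},"uup":{"fxl":48,"ln":78,"q":35},"v":2,"w":[36,87,36,12,81]}
After op 8 (replace /w/4 38): {"cuq":{"au":46},"uup":{"fxl":48,"ln":78,"q":35},"v":2,"w":[36,87,36,12,38]}
After op 9 (replace /uup/ln 74): {"cuq":{"au":46},"uup":{"fxl":48,"ln":74,"q":35},"v":2,"w":[36,87,36,12,38]}
After op 10 (add /w/3 20): {"cuq":{"au":46},"uup":{"fxl":48,"ln":74,"q":35},"v":2,"w":[36,87,36,20,12,38]}
After op 11 (replace /w 26): {"cuq":{"au":46},"uup":{"fxl":48,"ln":74,"q":35},"v":2,"w":26}
After op 12 (remove /uup): {"cuq":{"au":46},"v":2,"w":26}
After op 13 (add /cuq/n 90): {"cuq":{"au":46,"n":90},"v":2,"w":26}
After op 14 (replace /cuq/au 37): {"cuq":{"au":37,"n":90},"v":2,"w":26}
After op 15 (add /cuq/ebe 20): {"cuq":{"au":37,"ebe":20,"n":90},"v":2,"w":26}
After op 16 (remove /cuq): {"v":2,"w":26}
After op 17 (add /c 1): {"c":1,"v":2,"w":26}
After op 18 (add /mw 48): {"c":1,"mw":48,"v":2,"w":26}
After op 19 (add /g 28): {"c":1,"g":28,"mw":48,"v":2,"w":26}
After op 20 (add /hce 77): {"c":1,"g":28,"hce":77,"mw":48,"v":2,"w":26}
After op 21 (remove /mw): {"c":1,"g":28,"hce":77,"v":2,"w":26}
Size at the root: 5

Answer: 5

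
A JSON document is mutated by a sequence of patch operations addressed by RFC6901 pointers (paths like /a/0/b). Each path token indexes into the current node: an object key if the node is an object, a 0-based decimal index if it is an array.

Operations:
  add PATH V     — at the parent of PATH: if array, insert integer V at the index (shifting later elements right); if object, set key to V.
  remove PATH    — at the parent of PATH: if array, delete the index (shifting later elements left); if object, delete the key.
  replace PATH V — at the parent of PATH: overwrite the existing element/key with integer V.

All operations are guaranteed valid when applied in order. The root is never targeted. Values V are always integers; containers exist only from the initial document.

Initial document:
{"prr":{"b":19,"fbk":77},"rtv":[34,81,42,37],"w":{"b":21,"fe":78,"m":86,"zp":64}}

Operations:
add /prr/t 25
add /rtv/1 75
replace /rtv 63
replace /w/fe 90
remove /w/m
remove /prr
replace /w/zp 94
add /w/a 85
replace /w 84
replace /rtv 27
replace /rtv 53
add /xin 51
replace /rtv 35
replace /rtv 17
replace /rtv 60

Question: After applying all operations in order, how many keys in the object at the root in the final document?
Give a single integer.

After op 1 (add /prr/t 25): {"prr":{"b":19,"fbk":77,"t":25},"rtv":[34,81,42,37],"w":{"b":21,"fe":78,"m":86,"zp":64}}
After op 2 (add /rtv/1 75): {"prr":{"b":19,"fbk":77,"t":25},"rtv":[34,75,81,42,37],"w":{"b":21,"fe":78,"m":86,"zp":64}}
After op 3 (replace /rtv 63): {"prr":{"b":19,"fbk":77,"t":25},"rtv":63,"w":{"b":21,"fe":78,"m":86,"zp":64}}
After op 4 (replace /w/fe 90): {"prr":{"b":19,"fbk":77,"t":25},"rtv":63,"w":{"b":21,"fe":90,"m":86,"zp":64}}
After op 5 (remove /w/m): {"prr":{"b":19,"fbk":77,"t":25},"rtv":63,"w":{"b":21,"fe":90,"zp":64}}
After op 6 (remove /prr): {"rtv":63,"w":{"b":21,"fe":90,"zp":64}}
After op 7 (replace /w/zp 94): {"rtv":63,"w":{"b":21,"fe":90,"zp":94}}
After op 8 (add /w/a 85): {"rtv":63,"w":{"a":85,"b":21,"fe":90,"zp":94}}
After op 9 (replace /w 84): {"rtv":63,"w":84}
After op 10 (replace /rtv 27): {"rtv":27,"w":84}
After op 11 (replace /rtv 53): {"rtv":53,"w":84}
After op 12 (add /xin 51): {"rtv":53,"w":84,"xin":51}
After op 13 (replace /rtv 35): {"rtv":35,"w":84,"xin":51}
After op 14 (replace /rtv 17): {"rtv":17,"w":84,"xin":51}
After op 15 (replace /rtv 60): {"rtv":60,"w":84,"xin":51}
Size at the root: 3

Answer: 3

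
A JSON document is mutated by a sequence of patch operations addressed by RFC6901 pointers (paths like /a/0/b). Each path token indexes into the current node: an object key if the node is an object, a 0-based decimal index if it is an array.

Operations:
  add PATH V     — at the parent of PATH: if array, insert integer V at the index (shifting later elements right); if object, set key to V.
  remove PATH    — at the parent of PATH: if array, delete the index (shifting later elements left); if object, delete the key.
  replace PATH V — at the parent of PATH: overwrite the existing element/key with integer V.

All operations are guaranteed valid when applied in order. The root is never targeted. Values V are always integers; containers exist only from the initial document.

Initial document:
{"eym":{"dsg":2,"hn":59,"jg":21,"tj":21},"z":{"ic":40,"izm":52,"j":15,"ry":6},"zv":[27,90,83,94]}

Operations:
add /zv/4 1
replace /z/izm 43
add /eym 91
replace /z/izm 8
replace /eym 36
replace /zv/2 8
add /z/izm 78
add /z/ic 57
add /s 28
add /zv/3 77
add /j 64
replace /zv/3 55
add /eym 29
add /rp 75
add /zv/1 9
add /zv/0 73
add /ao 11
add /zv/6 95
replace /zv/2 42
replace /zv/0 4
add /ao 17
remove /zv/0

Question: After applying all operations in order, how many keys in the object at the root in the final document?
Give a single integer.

Answer: 7

Derivation:
After op 1 (add /zv/4 1): {"eym":{"dsg":2,"hn":59,"jg":21,"tj":21},"z":{"ic":40,"izm":52,"j":15,"ry":6},"zv":[27,90,83,94,1]}
After op 2 (replace /z/izm 43): {"eym":{"dsg":2,"hn":59,"jg":21,"tj":21},"z":{"ic":40,"izm":43,"j":15,"ry":6},"zv":[27,90,83,94,1]}
After op 3 (add /eym 91): {"eym":91,"z":{"ic":40,"izm":43,"j":15,"ry":6},"zv":[27,90,83,94,1]}
After op 4 (replace /z/izm 8): {"eym":91,"z":{"ic":40,"izm":8,"j":15,"ry":6},"zv":[27,90,83,94,1]}
After op 5 (replace /eym 36): {"eym":36,"z":{"ic":40,"izm":8,"j":15,"ry":6},"zv":[27,90,83,94,1]}
After op 6 (replace /zv/2 8): {"eym":36,"z":{"ic":40,"izm":8,"j":15,"ry":6},"zv":[27,90,8,94,1]}
After op 7 (add /z/izm 78): {"eym":36,"z":{"ic":40,"izm":78,"j":15,"ry":6},"zv":[27,90,8,94,1]}
After op 8 (add /z/ic 57): {"eym":36,"z":{"ic":57,"izm":78,"j":15,"ry":6},"zv":[27,90,8,94,1]}
After op 9 (add /s 28): {"eym":36,"s":28,"z":{"ic":57,"izm":78,"j":15,"ry":6},"zv":[27,90,8,94,1]}
After op 10 (add /zv/3 77): {"eym":36,"s":28,"z":{"ic":57,"izm":78,"j":15,"ry":6},"zv":[27,90,8,77,94,1]}
After op 11 (add /j 64): {"eym":36,"j":64,"s":28,"z":{"ic":57,"izm":78,"j":15,"ry":6},"zv":[27,90,8,77,94,1]}
After op 12 (replace /zv/3 55): {"eym":36,"j":64,"s":28,"z":{"ic":57,"izm":78,"j":15,"ry":6},"zv":[27,90,8,55,94,1]}
After op 13 (add /eym 29): {"eym":29,"j":64,"s":28,"z":{"ic":57,"izm":78,"j":15,"ry":6},"zv":[27,90,8,55,94,1]}
After op 14 (add /rp 75): {"eym":29,"j":64,"rp":75,"s":28,"z":{"ic":57,"izm":78,"j":15,"ry":6},"zv":[27,90,8,55,94,1]}
After op 15 (add /zv/1 9): {"eym":29,"j":64,"rp":75,"s":28,"z":{"ic":57,"izm":78,"j":15,"ry":6},"zv":[27,9,90,8,55,94,1]}
After op 16 (add /zv/0 73): {"eym":29,"j":64,"rp":75,"s":28,"z":{"ic":57,"izm":78,"j":15,"ry":6},"zv":[73,27,9,90,8,55,94,1]}
After op 17 (add /ao 11): {"ao":11,"eym":29,"j":64,"rp":75,"s":28,"z":{"ic":57,"izm":78,"j":15,"ry":6},"zv":[73,27,9,90,8,55,94,1]}
After op 18 (add /zv/6 95): {"ao":11,"eym":29,"j":64,"rp":75,"s":28,"z":{"ic":57,"izm":78,"j":15,"ry":6},"zv":[73,27,9,90,8,55,95,94,1]}
After op 19 (replace /zv/2 42): {"ao":11,"eym":29,"j":64,"rp":75,"s":28,"z":{"ic":57,"izm":78,"j":15,"ry":6},"zv":[73,27,42,90,8,55,95,94,1]}
After op 20 (replace /zv/0 4): {"ao":11,"eym":29,"j":64,"rp":75,"s":28,"z":{"ic":57,"izm":78,"j":15,"ry":6},"zv":[4,27,42,90,8,55,95,94,1]}
After op 21 (add /ao 17): {"ao":17,"eym":29,"j":64,"rp":75,"s":28,"z":{"ic":57,"izm":78,"j":15,"ry":6},"zv":[4,27,42,90,8,55,95,94,1]}
After op 22 (remove /zv/0): {"ao":17,"eym":29,"j":64,"rp":75,"s":28,"z":{"ic":57,"izm":78,"j":15,"ry":6},"zv":[27,42,90,8,55,95,94,1]}
Size at the root: 7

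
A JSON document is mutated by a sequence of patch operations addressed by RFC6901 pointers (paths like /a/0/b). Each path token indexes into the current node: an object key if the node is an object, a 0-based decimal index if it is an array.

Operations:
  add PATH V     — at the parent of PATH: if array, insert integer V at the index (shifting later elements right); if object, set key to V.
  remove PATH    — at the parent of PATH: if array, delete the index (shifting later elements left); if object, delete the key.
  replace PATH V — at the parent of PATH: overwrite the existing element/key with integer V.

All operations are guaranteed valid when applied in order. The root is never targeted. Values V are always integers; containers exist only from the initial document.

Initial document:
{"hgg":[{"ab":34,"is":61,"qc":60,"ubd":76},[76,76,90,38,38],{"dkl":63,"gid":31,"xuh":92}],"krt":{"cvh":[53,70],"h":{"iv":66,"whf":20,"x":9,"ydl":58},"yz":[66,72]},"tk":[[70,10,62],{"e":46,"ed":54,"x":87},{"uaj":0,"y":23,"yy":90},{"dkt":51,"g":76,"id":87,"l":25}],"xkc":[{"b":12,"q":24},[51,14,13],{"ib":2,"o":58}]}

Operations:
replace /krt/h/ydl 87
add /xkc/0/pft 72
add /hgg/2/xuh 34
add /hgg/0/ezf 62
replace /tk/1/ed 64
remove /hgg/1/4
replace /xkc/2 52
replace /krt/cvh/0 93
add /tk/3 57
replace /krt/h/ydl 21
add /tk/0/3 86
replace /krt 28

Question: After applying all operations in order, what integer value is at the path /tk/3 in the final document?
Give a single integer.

After op 1 (replace /krt/h/ydl 87): {"hgg":[{"ab":34,"is":61,"qc":60,"ubd":76},[76,76,90,38,38],{"dkl":63,"gid":31,"xuh":92}],"krt":{"cvh":[53,70],"h":{"iv":66,"whf":20,"x":9,"ydl":87},"yz":[66,72]},"tk":[[70,10,62],{"e":46,"ed":54,"x":87},{"uaj":0,"y":23,"yy":90},{"dkt":51,"g":76,"id":87,"l":25}],"xkc":[{"b":12,"q":24},[51,14,13],{"ib":2,"o":58}]}
After op 2 (add /xkc/0/pft 72): {"hgg":[{"ab":34,"is":61,"qc":60,"ubd":76},[76,76,90,38,38],{"dkl":63,"gid":31,"xuh":92}],"krt":{"cvh":[53,70],"h":{"iv":66,"whf":20,"x":9,"ydl":87},"yz":[66,72]},"tk":[[70,10,62],{"e":46,"ed":54,"x":87},{"uaj":0,"y":23,"yy":90},{"dkt":51,"g":76,"id":87,"l":25}],"xkc":[{"b":12,"pft":72,"q":24},[51,14,13],{"ib":2,"o":58}]}
After op 3 (add /hgg/2/xuh 34): {"hgg":[{"ab":34,"is":61,"qc":60,"ubd":76},[76,76,90,38,38],{"dkl":63,"gid":31,"xuh":34}],"krt":{"cvh":[53,70],"h":{"iv":66,"whf":20,"x":9,"ydl":87},"yz":[66,72]},"tk":[[70,10,62],{"e":46,"ed":54,"x":87},{"uaj":0,"y":23,"yy":90},{"dkt":51,"g":76,"id":87,"l":25}],"xkc":[{"b":12,"pft":72,"q":24},[51,14,13],{"ib":2,"o":58}]}
After op 4 (add /hgg/0/ezf 62): {"hgg":[{"ab":34,"ezf":62,"is":61,"qc":60,"ubd":76},[76,76,90,38,38],{"dkl":63,"gid":31,"xuh":34}],"krt":{"cvh":[53,70],"h":{"iv":66,"whf":20,"x":9,"ydl":87},"yz":[66,72]},"tk":[[70,10,62],{"e":46,"ed":54,"x":87},{"uaj":0,"y":23,"yy":90},{"dkt":51,"g":76,"id":87,"l":25}],"xkc":[{"b":12,"pft":72,"q":24},[51,14,13],{"ib":2,"o":58}]}
After op 5 (replace /tk/1/ed 64): {"hgg":[{"ab":34,"ezf":62,"is":61,"qc":60,"ubd":76},[76,76,90,38,38],{"dkl":63,"gid":31,"xuh":34}],"krt":{"cvh":[53,70],"h":{"iv":66,"whf":20,"x":9,"ydl":87},"yz":[66,72]},"tk":[[70,10,62],{"e":46,"ed":64,"x":87},{"uaj":0,"y":23,"yy":90},{"dkt":51,"g":76,"id":87,"l":25}],"xkc":[{"b":12,"pft":72,"q":24},[51,14,13],{"ib":2,"o":58}]}
After op 6 (remove /hgg/1/4): {"hgg":[{"ab":34,"ezf":62,"is":61,"qc":60,"ubd":76},[76,76,90,38],{"dkl":63,"gid":31,"xuh":34}],"krt":{"cvh":[53,70],"h":{"iv":66,"whf":20,"x":9,"ydl":87},"yz":[66,72]},"tk":[[70,10,62],{"e":46,"ed":64,"x":87},{"uaj":0,"y":23,"yy":90},{"dkt":51,"g":76,"id":87,"l":25}],"xkc":[{"b":12,"pft":72,"q":24},[51,14,13],{"ib":2,"o":58}]}
After op 7 (replace /xkc/2 52): {"hgg":[{"ab":34,"ezf":62,"is":61,"qc":60,"ubd":76},[76,76,90,38],{"dkl":63,"gid":31,"xuh":34}],"krt":{"cvh":[53,70],"h":{"iv":66,"whf":20,"x":9,"ydl":87},"yz":[66,72]},"tk":[[70,10,62],{"e":46,"ed":64,"x":87},{"uaj":0,"y":23,"yy":90},{"dkt":51,"g":76,"id":87,"l":25}],"xkc":[{"b":12,"pft":72,"q":24},[51,14,13],52]}
After op 8 (replace /krt/cvh/0 93): {"hgg":[{"ab":34,"ezf":62,"is":61,"qc":60,"ubd":76},[76,76,90,38],{"dkl":63,"gid":31,"xuh":34}],"krt":{"cvh":[93,70],"h":{"iv":66,"whf":20,"x":9,"ydl":87},"yz":[66,72]},"tk":[[70,10,62],{"e":46,"ed":64,"x":87},{"uaj":0,"y":23,"yy":90},{"dkt":51,"g":76,"id":87,"l":25}],"xkc":[{"b":12,"pft":72,"q":24},[51,14,13],52]}
After op 9 (add /tk/3 57): {"hgg":[{"ab":34,"ezf":62,"is":61,"qc":60,"ubd":76},[76,76,90,38],{"dkl":63,"gid":31,"xuh":34}],"krt":{"cvh":[93,70],"h":{"iv":66,"whf":20,"x":9,"ydl":87},"yz":[66,72]},"tk":[[70,10,62],{"e":46,"ed":64,"x":87},{"uaj":0,"y":23,"yy":90},57,{"dkt":51,"g":76,"id":87,"l":25}],"xkc":[{"b":12,"pft":72,"q":24},[51,14,13],52]}
After op 10 (replace /krt/h/ydl 21): {"hgg":[{"ab":34,"ezf":62,"is":61,"qc":60,"ubd":76},[76,76,90,38],{"dkl":63,"gid":31,"xuh":34}],"krt":{"cvh":[93,70],"h":{"iv":66,"whf":20,"x":9,"ydl":21},"yz":[66,72]},"tk":[[70,10,62],{"e":46,"ed":64,"x":87},{"uaj":0,"y":23,"yy":90},57,{"dkt":51,"g":76,"id":87,"l":25}],"xkc":[{"b":12,"pft":72,"q":24},[51,14,13],52]}
After op 11 (add /tk/0/3 86): {"hgg":[{"ab":34,"ezf":62,"is":61,"qc":60,"ubd":76},[76,76,90,38],{"dkl":63,"gid":31,"xuh":34}],"krt":{"cvh":[93,70],"h":{"iv":66,"whf":20,"x":9,"ydl":21},"yz":[66,72]},"tk":[[70,10,62,86],{"e":46,"ed":64,"x":87},{"uaj":0,"y":23,"yy":90},57,{"dkt":51,"g":76,"id":87,"l":25}],"xkc":[{"b":12,"pft":72,"q":24},[51,14,13],52]}
After op 12 (replace /krt 28): {"hgg":[{"ab":34,"ezf":62,"is":61,"qc":60,"ubd":76},[76,76,90,38],{"dkl":63,"gid":31,"xuh":34}],"krt":28,"tk":[[70,10,62,86],{"e":46,"ed":64,"x":87},{"uaj":0,"y":23,"yy":90},57,{"dkt":51,"g":76,"id":87,"l":25}],"xkc":[{"b":12,"pft":72,"q":24},[51,14,13],52]}
Value at /tk/3: 57

Answer: 57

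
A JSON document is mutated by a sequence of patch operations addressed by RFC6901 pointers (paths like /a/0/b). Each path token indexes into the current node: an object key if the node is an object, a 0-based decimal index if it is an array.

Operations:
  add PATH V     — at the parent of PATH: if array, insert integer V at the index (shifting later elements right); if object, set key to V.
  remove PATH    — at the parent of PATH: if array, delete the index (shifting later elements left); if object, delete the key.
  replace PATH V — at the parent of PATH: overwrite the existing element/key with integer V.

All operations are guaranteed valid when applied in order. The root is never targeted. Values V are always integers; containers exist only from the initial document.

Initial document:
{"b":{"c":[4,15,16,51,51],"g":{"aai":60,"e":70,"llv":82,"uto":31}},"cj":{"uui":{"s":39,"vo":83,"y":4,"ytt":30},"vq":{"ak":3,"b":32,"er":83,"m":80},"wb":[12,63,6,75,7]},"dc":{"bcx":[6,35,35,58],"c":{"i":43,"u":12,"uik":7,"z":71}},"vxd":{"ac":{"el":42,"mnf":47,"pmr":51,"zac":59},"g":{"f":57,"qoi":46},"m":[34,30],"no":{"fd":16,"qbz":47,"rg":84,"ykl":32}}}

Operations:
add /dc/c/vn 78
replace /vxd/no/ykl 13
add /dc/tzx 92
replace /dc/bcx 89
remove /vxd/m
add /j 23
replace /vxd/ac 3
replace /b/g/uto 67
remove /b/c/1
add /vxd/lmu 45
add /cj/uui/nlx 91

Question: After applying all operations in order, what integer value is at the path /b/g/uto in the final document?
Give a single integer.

Answer: 67

Derivation:
After op 1 (add /dc/c/vn 78): {"b":{"c":[4,15,16,51,51],"g":{"aai":60,"e":70,"llv":82,"uto":31}},"cj":{"uui":{"s":39,"vo":83,"y":4,"ytt":30},"vq":{"ak":3,"b":32,"er":83,"m":80},"wb":[12,63,6,75,7]},"dc":{"bcx":[6,35,35,58],"c":{"i":43,"u":12,"uik":7,"vn":78,"z":71}},"vxd":{"ac":{"el":42,"mnf":47,"pmr":51,"zac":59},"g":{"f":57,"qoi":46},"m":[34,30],"no":{"fd":16,"qbz":47,"rg":84,"ykl":32}}}
After op 2 (replace /vxd/no/ykl 13): {"b":{"c":[4,15,16,51,51],"g":{"aai":60,"e":70,"llv":82,"uto":31}},"cj":{"uui":{"s":39,"vo":83,"y":4,"ytt":30},"vq":{"ak":3,"b":32,"er":83,"m":80},"wb":[12,63,6,75,7]},"dc":{"bcx":[6,35,35,58],"c":{"i":43,"u":12,"uik":7,"vn":78,"z":71}},"vxd":{"ac":{"el":42,"mnf":47,"pmr":51,"zac":59},"g":{"f":57,"qoi":46},"m":[34,30],"no":{"fd":16,"qbz":47,"rg":84,"ykl":13}}}
After op 3 (add /dc/tzx 92): {"b":{"c":[4,15,16,51,51],"g":{"aai":60,"e":70,"llv":82,"uto":31}},"cj":{"uui":{"s":39,"vo":83,"y":4,"ytt":30},"vq":{"ak":3,"b":32,"er":83,"m":80},"wb":[12,63,6,75,7]},"dc":{"bcx":[6,35,35,58],"c":{"i":43,"u":12,"uik":7,"vn":78,"z":71},"tzx":92},"vxd":{"ac":{"el":42,"mnf":47,"pmr":51,"zac":59},"g":{"f":57,"qoi":46},"m":[34,30],"no":{"fd":16,"qbz":47,"rg":84,"ykl":13}}}
After op 4 (replace /dc/bcx 89): {"b":{"c":[4,15,16,51,51],"g":{"aai":60,"e":70,"llv":82,"uto":31}},"cj":{"uui":{"s":39,"vo":83,"y":4,"ytt":30},"vq":{"ak":3,"b":32,"er":83,"m":80},"wb":[12,63,6,75,7]},"dc":{"bcx":89,"c":{"i":43,"u":12,"uik":7,"vn":78,"z":71},"tzx":92},"vxd":{"ac":{"el":42,"mnf":47,"pmr":51,"zac":59},"g":{"f":57,"qoi":46},"m":[34,30],"no":{"fd":16,"qbz":47,"rg":84,"ykl":13}}}
After op 5 (remove /vxd/m): {"b":{"c":[4,15,16,51,51],"g":{"aai":60,"e":70,"llv":82,"uto":31}},"cj":{"uui":{"s":39,"vo":83,"y":4,"ytt":30},"vq":{"ak":3,"b":32,"er":83,"m":80},"wb":[12,63,6,75,7]},"dc":{"bcx":89,"c":{"i":43,"u":12,"uik":7,"vn":78,"z":71},"tzx":92},"vxd":{"ac":{"el":42,"mnf":47,"pmr":51,"zac":59},"g":{"f":57,"qoi":46},"no":{"fd":16,"qbz":47,"rg":84,"ykl":13}}}
After op 6 (add /j 23): {"b":{"c":[4,15,16,51,51],"g":{"aai":60,"e":70,"llv":82,"uto":31}},"cj":{"uui":{"s":39,"vo":83,"y":4,"ytt":30},"vq":{"ak":3,"b":32,"er":83,"m":80},"wb":[12,63,6,75,7]},"dc":{"bcx":89,"c":{"i":43,"u":12,"uik":7,"vn":78,"z":71},"tzx":92},"j":23,"vxd":{"ac":{"el":42,"mnf":47,"pmr":51,"zac":59},"g":{"f":57,"qoi":46},"no":{"fd":16,"qbz":47,"rg":84,"ykl":13}}}
After op 7 (replace /vxd/ac 3): {"b":{"c":[4,15,16,51,51],"g":{"aai":60,"e":70,"llv":82,"uto":31}},"cj":{"uui":{"s":39,"vo":83,"y":4,"ytt":30},"vq":{"ak":3,"b":32,"er":83,"m":80},"wb":[12,63,6,75,7]},"dc":{"bcx":89,"c":{"i":43,"u":12,"uik":7,"vn":78,"z":71},"tzx":92},"j":23,"vxd":{"ac":3,"g":{"f":57,"qoi":46},"no":{"fd":16,"qbz":47,"rg":84,"ykl":13}}}
After op 8 (replace /b/g/uto 67): {"b":{"c":[4,15,16,51,51],"g":{"aai":60,"e":70,"llv":82,"uto":67}},"cj":{"uui":{"s":39,"vo":83,"y":4,"ytt":30},"vq":{"ak":3,"b":32,"er":83,"m":80},"wb":[12,63,6,75,7]},"dc":{"bcx":89,"c":{"i":43,"u":12,"uik":7,"vn":78,"z":71},"tzx":92},"j":23,"vxd":{"ac":3,"g":{"f":57,"qoi":46},"no":{"fd":16,"qbz":47,"rg":84,"ykl":13}}}
After op 9 (remove /b/c/1): {"b":{"c":[4,16,51,51],"g":{"aai":60,"e":70,"llv":82,"uto":67}},"cj":{"uui":{"s":39,"vo":83,"y":4,"ytt":30},"vq":{"ak":3,"b":32,"er":83,"m":80},"wb":[12,63,6,75,7]},"dc":{"bcx":89,"c":{"i":43,"u":12,"uik":7,"vn":78,"z":71},"tzx":92},"j":23,"vxd":{"ac":3,"g":{"f":57,"qoi":46},"no":{"fd":16,"qbz":47,"rg":84,"ykl":13}}}
After op 10 (add /vxd/lmu 45): {"b":{"c":[4,16,51,51],"g":{"aai":60,"e":70,"llv":82,"uto":67}},"cj":{"uui":{"s":39,"vo":83,"y":4,"ytt":30},"vq":{"ak":3,"b":32,"er":83,"m":80},"wb":[12,63,6,75,7]},"dc":{"bcx":89,"c":{"i":43,"u":12,"uik":7,"vn":78,"z":71},"tzx":92},"j":23,"vxd":{"ac":3,"g":{"f":57,"qoi":46},"lmu":45,"no":{"fd":16,"qbz":47,"rg":84,"ykl":13}}}
After op 11 (add /cj/uui/nlx 91): {"b":{"c":[4,16,51,51],"g":{"aai":60,"e":70,"llv":82,"uto":67}},"cj":{"uui":{"nlx":91,"s":39,"vo":83,"y":4,"ytt":30},"vq":{"ak":3,"b":32,"er":83,"m":80},"wb":[12,63,6,75,7]},"dc":{"bcx":89,"c":{"i":43,"u":12,"uik":7,"vn":78,"z":71},"tzx":92},"j":23,"vxd":{"ac":3,"g":{"f":57,"qoi":46},"lmu":45,"no":{"fd":16,"qbz":47,"rg":84,"ykl":13}}}
Value at /b/g/uto: 67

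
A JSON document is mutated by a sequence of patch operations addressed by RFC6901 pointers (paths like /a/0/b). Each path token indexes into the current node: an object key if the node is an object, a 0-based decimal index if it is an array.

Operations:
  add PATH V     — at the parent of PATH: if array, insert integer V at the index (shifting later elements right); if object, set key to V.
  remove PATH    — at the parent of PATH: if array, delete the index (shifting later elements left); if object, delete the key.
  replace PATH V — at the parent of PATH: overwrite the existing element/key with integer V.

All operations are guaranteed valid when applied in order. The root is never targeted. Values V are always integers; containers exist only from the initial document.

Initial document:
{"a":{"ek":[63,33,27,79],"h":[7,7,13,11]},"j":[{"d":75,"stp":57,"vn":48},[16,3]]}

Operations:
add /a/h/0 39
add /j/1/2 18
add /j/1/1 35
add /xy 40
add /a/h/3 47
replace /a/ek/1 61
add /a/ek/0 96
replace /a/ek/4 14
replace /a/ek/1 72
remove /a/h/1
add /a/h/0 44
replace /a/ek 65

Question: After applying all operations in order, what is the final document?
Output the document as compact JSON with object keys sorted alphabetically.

Answer: {"a":{"ek":65,"h":[44,39,7,47,13,11]},"j":[{"d":75,"stp":57,"vn":48},[16,35,3,18]],"xy":40}

Derivation:
After op 1 (add /a/h/0 39): {"a":{"ek":[63,33,27,79],"h":[39,7,7,13,11]},"j":[{"d":75,"stp":57,"vn":48},[16,3]]}
After op 2 (add /j/1/2 18): {"a":{"ek":[63,33,27,79],"h":[39,7,7,13,11]},"j":[{"d":75,"stp":57,"vn":48},[16,3,18]]}
After op 3 (add /j/1/1 35): {"a":{"ek":[63,33,27,79],"h":[39,7,7,13,11]},"j":[{"d":75,"stp":57,"vn":48},[16,35,3,18]]}
After op 4 (add /xy 40): {"a":{"ek":[63,33,27,79],"h":[39,7,7,13,11]},"j":[{"d":75,"stp":57,"vn":48},[16,35,3,18]],"xy":40}
After op 5 (add /a/h/3 47): {"a":{"ek":[63,33,27,79],"h":[39,7,7,47,13,11]},"j":[{"d":75,"stp":57,"vn":48},[16,35,3,18]],"xy":40}
After op 6 (replace /a/ek/1 61): {"a":{"ek":[63,61,27,79],"h":[39,7,7,47,13,11]},"j":[{"d":75,"stp":57,"vn":48},[16,35,3,18]],"xy":40}
After op 7 (add /a/ek/0 96): {"a":{"ek":[96,63,61,27,79],"h":[39,7,7,47,13,11]},"j":[{"d":75,"stp":57,"vn":48},[16,35,3,18]],"xy":40}
After op 8 (replace /a/ek/4 14): {"a":{"ek":[96,63,61,27,14],"h":[39,7,7,47,13,11]},"j":[{"d":75,"stp":57,"vn":48},[16,35,3,18]],"xy":40}
After op 9 (replace /a/ek/1 72): {"a":{"ek":[96,72,61,27,14],"h":[39,7,7,47,13,11]},"j":[{"d":75,"stp":57,"vn":48},[16,35,3,18]],"xy":40}
After op 10 (remove /a/h/1): {"a":{"ek":[96,72,61,27,14],"h":[39,7,47,13,11]},"j":[{"d":75,"stp":57,"vn":48},[16,35,3,18]],"xy":40}
After op 11 (add /a/h/0 44): {"a":{"ek":[96,72,61,27,14],"h":[44,39,7,47,13,11]},"j":[{"d":75,"stp":57,"vn":48},[16,35,3,18]],"xy":40}
After op 12 (replace /a/ek 65): {"a":{"ek":65,"h":[44,39,7,47,13,11]},"j":[{"d":75,"stp":57,"vn":48},[16,35,3,18]],"xy":40}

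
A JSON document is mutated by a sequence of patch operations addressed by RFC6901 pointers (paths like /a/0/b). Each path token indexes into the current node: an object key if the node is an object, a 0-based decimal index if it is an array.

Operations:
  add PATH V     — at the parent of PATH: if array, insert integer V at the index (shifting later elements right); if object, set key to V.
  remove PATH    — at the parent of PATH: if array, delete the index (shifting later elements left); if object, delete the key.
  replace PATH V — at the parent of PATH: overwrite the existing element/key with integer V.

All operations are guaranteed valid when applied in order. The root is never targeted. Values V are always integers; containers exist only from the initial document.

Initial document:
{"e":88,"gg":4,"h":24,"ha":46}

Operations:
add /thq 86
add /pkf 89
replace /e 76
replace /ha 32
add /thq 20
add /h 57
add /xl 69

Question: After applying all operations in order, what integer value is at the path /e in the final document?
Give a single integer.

After op 1 (add /thq 86): {"e":88,"gg":4,"h":24,"ha":46,"thq":86}
After op 2 (add /pkf 89): {"e":88,"gg":4,"h":24,"ha":46,"pkf":89,"thq":86}
After op 3 (replace /e 76): {"e":76,"gg":4,"h":24,"ha":46,"pkf":89,"thq":86}
After op 4 (replace /ha 32): {"e":76,"gg":4,"h":24,"ha":32,"pkf":89,"thq":86}
After op 5 (add /thq 20): {"e":76,"gg":4,"h":24,"ha":32,"pkf":89,"thq":20}
After op 6 (add /h 57): {"e":76,"gg":4,"h":57,"ha":32,"pkf":89,"thq":20}
After op 7 (add /xl 69): {"e":76,"gg":4,"h":57,"ha":32,"pkf":89,"thq":20,"xl":69}
Value at /e: 76

Answer: 76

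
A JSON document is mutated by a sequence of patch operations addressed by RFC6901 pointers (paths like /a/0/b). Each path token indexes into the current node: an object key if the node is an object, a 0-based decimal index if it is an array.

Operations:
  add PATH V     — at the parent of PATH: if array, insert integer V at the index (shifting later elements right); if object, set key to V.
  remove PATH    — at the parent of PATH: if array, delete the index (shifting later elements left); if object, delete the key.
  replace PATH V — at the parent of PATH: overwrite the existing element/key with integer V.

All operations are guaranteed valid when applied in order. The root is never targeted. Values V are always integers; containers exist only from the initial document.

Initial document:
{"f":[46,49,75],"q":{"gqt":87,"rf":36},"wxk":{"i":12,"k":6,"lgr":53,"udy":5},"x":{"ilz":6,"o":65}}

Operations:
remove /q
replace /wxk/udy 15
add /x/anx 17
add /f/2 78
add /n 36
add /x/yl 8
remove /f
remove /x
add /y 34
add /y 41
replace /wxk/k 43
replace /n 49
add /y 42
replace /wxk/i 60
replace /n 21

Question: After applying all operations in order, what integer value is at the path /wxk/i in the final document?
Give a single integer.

Answer: 60

Derivation:
After op 1 (remove /q): {"f":[46,49,75],"wxk":{"i":12,"k":6,"lgr":53,"udy":5},"x":{"ilz":6,"o":65}}
After op 2 (replace /wxk/udy 15): {"f":[46,49,75],"wxk":{"i":12,"k":6,"lgr":53,"udy":15},"x":{"ilz":6,"o":65}}
After op 3 (add /x/anx 17): {"f":[46,49,75],"wxk":{"i":12,"k":6,"lgr":53,"udy":15},"x":{"anx":17,"ilz":6,"o":65}}
After op 4 (add /f/2 78): {"f":[46,49,78,75],"wxk":{"i":12,"k":6,"lgr":53,"udy":15},"x":{"anx":17,"ilz":6,"o":65}}
After op 5 (add /n 36): {"f":[46,49,78,75],"n":36,"wxk":{"i":12,"k":6,"lgr":53,"udy":15},"x":{"anx":17,"ilz":6,"o":65}}
After op 6 (add /x/yl 8): {"f":[46,49,78,75],"n":36,"wxk":{"i":12,"k":6,"lgr":53,"udy":15},"x":{"anx":17,"ilz":6,"o":65,"yl":8}}
After op 7 (remove /f): {"n":36,"wxk":{"i":12,"k":6,"lgr":53,"udy":15},"x":{"anx":17,"ilz":6,"o":65,"yl":8}}
After op 8 (remove /x): {"n":36,"wxk":{"i":12,"k":6,"lgr":53,"udy":15}}
After op 9 (add /y 34): {"n":36,"wxk":{"i":12,"k":6,"lgr":53,"udy":15},"y":34}
After op 10 (add /y 41): {"n":36,"wxk":{"i":12,"k":6,"lgr":53,"udy":15},"y":41}
After op 11 (replace /wxk/k 43): {"n":36,"wxk":{"i":12,"k":43,"lgr":53,"udy":15},"y":41}
After op 12 (replace /n 49): {"n":49,"wxk":{"i":12,"k":43,"lgr":53,"udy":15},"y":41}
After op 13 (add /y 42): {"n":49,"wxk":{"i":12,"k":43,"lgr":53,"udy":15},"y":42}
After op 14 (replace /wxk/i 60): {"n":49,"wxk":{"i":60,"k":43,"lgr":53,"udy":15},"y":42}
After op 15 (replace /n 21): {"n":21,"wxk":{"i":60,"k":43,"lgr":53,"udy":15},"y":42}
Value at /wxk/i: 60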